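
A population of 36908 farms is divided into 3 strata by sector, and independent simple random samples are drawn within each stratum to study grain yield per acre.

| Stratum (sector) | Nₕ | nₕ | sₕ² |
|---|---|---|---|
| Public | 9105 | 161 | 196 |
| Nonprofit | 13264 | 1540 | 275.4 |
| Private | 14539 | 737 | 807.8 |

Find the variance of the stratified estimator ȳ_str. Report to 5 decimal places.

Var(ȳ_str) = Σₕ Wₕ²(1 − fₕ)sₕ²/nₕ with Wₕ = Nₕ/N, N = 36908.
Public: Wₕ = 0.24669448; term = 0.24669448²·(1 − 0.01768259)·196/161 = 0.072778133.
Nonprofit: Wₕ = 0.35938008; term = 0.35938008²·(1 − 0.11610374)·275.4/1540 = 0.020415147.
Private: Wₕ = 0.39392544; term = 0.39392544²·(1 − 0.05069124)·807.8/737 = 0.16146258.
Sum = 0.25465586.

0.25466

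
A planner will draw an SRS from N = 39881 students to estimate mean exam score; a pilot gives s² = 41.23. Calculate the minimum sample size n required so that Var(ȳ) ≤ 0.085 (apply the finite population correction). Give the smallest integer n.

Without fpc, n₀ = s²/D = 41.23/0.085 = 485.0588.
With fpc, (1 − n/N)·s²/n ≤ D requires n ≥ n₀/(1 + n₀/N) = 485.0588/(1 + 485.0588/39881) = 479.2301.
Rounding up, n = 480.

480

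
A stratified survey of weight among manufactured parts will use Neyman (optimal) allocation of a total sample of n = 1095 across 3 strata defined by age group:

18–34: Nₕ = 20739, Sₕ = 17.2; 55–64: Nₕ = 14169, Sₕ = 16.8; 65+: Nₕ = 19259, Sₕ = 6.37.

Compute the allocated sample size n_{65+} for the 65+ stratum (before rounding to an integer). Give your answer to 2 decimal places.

Neyman allocation: nₕ = n·NₕSₕ / Σⱼ NⱼSⱼ.
Σ NⱼSⱼ = 20739·17.2 + 14169·16.8 + 19259·6.37 = 717429.83.
n_{65+} = 1095·19259·6.37 / 717429.83 = 187.24.

187.24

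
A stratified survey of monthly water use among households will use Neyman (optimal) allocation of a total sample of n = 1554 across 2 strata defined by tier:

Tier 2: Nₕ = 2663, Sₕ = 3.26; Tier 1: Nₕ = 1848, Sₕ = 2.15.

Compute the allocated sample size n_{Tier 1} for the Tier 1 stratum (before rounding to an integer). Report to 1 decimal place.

487.9

Neyman allocation: nₕ = n·NₕSₕ / Σⱼ NⱼSⱼ.
Σ NⱼSⱼ = 2663·3.26 + 1848·2.15 = 12654.58.
n_{Tier 1} = 1554·1848·2.15 / 12654.58 = 487.9.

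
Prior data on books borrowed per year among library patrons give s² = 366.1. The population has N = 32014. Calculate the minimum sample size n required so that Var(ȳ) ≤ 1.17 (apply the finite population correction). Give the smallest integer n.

310

Without fpc, n₀ = s²/D = 366.1/1.17 = 312.9060.
With fpc, (1 − n/N)·s²/n ≤ D requires n ≥ n₀/(1 + n₀/N) = 312.9060/(1 + 312.9060/32014) = 309.8772.
Rounding up, n = 310.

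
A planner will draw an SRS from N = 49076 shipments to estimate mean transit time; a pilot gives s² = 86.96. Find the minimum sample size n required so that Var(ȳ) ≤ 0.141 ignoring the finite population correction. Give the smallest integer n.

Without fpc, n₀ = s²/D = 86.96/0.141 = 616.7376.
Rounding up, n = 617.

617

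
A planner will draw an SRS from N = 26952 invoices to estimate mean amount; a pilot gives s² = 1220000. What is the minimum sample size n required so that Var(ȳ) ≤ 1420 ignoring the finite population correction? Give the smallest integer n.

Without fpc, n₀ = s²/D = 1220000/1420 = 859.1549.
Rounding up, n = 860.

860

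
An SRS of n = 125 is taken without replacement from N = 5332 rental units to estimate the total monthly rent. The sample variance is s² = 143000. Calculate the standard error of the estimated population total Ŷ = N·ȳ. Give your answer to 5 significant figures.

Var(Ŷ) = N²·Var(ȳ) = N²·(1 − n/N)·s²/n.
f = 125/5332 = 0.02344336; Var(ȳ) = 0.97655664·143000/125 = 1117.1808.
Var(Ŷ) = 5332² · 1117.1808 = 3.17617 × 10^10.
SE(Ŷ) = √(3.17617 × 10^10) = 178220.

178220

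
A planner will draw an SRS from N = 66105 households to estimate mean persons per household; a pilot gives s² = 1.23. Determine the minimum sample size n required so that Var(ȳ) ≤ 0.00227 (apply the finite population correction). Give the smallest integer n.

Without fpc, n₀ = s²/D = 1.23/0.00227 = 541.8502.
With fpc, (1 − n/N)·s²/n ≤ D requires n ≥ n₀/(1 + n₀/N) = 541.8502/(1 + 541.8502/66105) = 537.4449.
Rounding up, n = 538.

538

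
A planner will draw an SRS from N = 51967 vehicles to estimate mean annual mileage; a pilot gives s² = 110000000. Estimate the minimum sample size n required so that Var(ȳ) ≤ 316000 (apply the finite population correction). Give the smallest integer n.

Without fpc, n₀ = s²/D = 110000000/316000 = 348.1013.
With fpc, (1 − n/N)·s²/n ≤ D requires n ≥ n₀/(1 + n₀/N) = 348.1013/(1 + 348.1013/51967) = 345.7851.
Rounding up, n = 346.

346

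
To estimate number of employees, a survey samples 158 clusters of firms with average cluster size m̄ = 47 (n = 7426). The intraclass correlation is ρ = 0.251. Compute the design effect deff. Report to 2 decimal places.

12.55

deff = 1 + (47 − 1)·0.251 = 1 + 11.546 = 12.546.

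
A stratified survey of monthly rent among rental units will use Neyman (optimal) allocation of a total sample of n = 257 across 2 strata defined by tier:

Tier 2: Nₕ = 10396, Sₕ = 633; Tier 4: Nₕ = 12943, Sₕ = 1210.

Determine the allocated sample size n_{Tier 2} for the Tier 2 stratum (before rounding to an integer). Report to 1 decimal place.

Neyman allocation: nₕ = n·NₕSₕ / Σⱼ NⱼSⱼ.
Σ NⱼSⱼ = 10396·633 + 12943·1210 = 2.2241698 × 10^7.
n_{Tier 2} = 257·10396·633 / (2.2241698 × 10^7) = 76.0.

76.0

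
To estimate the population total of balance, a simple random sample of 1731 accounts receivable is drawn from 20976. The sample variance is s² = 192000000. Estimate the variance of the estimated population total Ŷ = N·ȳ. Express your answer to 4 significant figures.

4.478 × 10^13

Var(Ŷ) = N²·Var(ȳ) = N²·(1 − n/N)·s²/n.
f = 1731/20976 = 0.08252288; Var(ȳ) = 0.91747712·192000000/1731 = 101765.23.
Var(Ŷ) = 20976² · 101765.23 = 4.4775946 × 10^13.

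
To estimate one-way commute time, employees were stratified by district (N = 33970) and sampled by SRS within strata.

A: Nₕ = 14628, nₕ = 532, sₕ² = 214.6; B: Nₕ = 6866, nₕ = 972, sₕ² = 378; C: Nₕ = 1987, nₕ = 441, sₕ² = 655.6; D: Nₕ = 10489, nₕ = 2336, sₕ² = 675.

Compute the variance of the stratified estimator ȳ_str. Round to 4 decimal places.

0.1111

Var(ȳ_str) = Σₕ Wₕ²(1 − fₕ)sₕ²/nₕ with Wₕ = Nₕ/N, N = 33970.
A: Wₕ = 0.43061525; term = 0.43061525²·(1 − 0.03636861)·214.6/532 = 0.072078848.
B: Wₕ = 0.20211952; term = 0.20211952²·(1 − 0.14156714)·378/972 = 0.013637927.
C: Wₕ = 0.05849279; term = 0.05849279²·(1 − 0.22194263)·655.6/441 = 0.0039574608.
D: Wₕ = 0.30877245; term = 0.30877245²·(1 − 0.22270951)·675/2336 = 0.021413683.
Sum = 0.11108792.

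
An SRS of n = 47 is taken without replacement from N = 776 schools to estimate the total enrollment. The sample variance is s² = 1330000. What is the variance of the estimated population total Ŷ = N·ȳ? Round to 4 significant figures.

Var(Ŷ) = N²·Var(ȳ) = N²·(1 − n/N)·s²/n.
f = 47/776 = 0.06056701; Var(ȳ) = 0.93943299·1330000/47 = 26583.955.
Var(Ŷ) = 776² · 26583.955 = 1.600822 × 10^10.

1.601 × 10^10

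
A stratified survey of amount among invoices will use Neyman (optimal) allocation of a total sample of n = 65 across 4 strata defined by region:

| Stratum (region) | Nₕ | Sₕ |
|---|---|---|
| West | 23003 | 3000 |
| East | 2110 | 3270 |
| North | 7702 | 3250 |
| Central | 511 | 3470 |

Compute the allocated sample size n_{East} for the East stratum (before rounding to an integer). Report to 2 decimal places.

Neyman allocation: nₕ = n·NₕSₕ / Σⱼ NⱼSⱼ.
Σ NⱼSⱼ = 23003·3000 + 2110·3270 + 7702·3250 + 511·3470 = 1.0271337 × 10^8.
n_{East} = 65·2110·3270 / (1.0271337 × 10^8) = 4.37.

4.37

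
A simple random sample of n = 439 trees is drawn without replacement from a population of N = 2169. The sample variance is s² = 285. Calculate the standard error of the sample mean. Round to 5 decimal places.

Under SRS without replacement, Var(ȳ) = (1 − f)·s²/n with f = n/N = 439/2169 = 0.20239742.
Var(ȳ) = (1 − 0.20239742)·285/439 = 0.79760258·0.64920273 = 0.51780578.
SE(ȳ) = √(0.51780578) = 0.71959.

0.71959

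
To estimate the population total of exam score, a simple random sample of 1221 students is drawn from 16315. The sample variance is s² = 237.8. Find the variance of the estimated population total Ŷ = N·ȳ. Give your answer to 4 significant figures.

4.796 × 10^7

Var(Ŷ) = N²·Var(ȳ) = N²·(1 − n/N)·s²/n.
f = 1221/16315 = 0.07483911; Var(ȳ) = 0.92516089·237.8/1221 = 0.18018285.
Var(Ŷ) = 16315² · 0.18018285 = 4.7960931 × 10^7.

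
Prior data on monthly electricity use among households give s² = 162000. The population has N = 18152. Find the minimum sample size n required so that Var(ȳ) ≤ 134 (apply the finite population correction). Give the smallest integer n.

1134

Without fpc, n₀ = s²/D = 162000/134 = 1208.9552.
With fpc, (1 − n/N)·s²/n ≤ D requires n ≥ n₀/(1 + n₀/N) = 1208.9552/(1 + 1208.9552/18152) = 1133.4645.
Rounding up, n = 1134.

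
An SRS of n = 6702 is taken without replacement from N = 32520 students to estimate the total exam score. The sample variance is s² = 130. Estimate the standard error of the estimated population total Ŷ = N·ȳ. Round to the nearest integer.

4036

Var(Ŷ) = N²·Var(ȳ) = N²·(1 − n/N)·s²/n.
f = 6702/32520 = 0.20608856; Var(ȳ) = 0.79391144·130/6702 = 0.015399655.
Var(Ŷ) = 32520² · 0.015399655 = 1.6285911 × 10^7.
SE(Ŷ) = √(1.6285911 × 10^7) = 4036.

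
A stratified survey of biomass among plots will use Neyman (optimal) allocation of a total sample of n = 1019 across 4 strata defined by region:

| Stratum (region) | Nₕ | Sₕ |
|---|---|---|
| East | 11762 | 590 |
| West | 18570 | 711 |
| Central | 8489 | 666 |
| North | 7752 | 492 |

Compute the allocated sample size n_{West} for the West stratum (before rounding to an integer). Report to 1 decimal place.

454.4

Neyman allocation: nₕ = n·NₕSₕ / Σⱼ NⱼSⱼ.
Σ NⱼSⱼ = 11762·590 + 18570·711 + 8489·666 + 7752·492 = 2.9610508 × 10^7.
n_{West} = 1019·18570·711 / (2.9610508 × 10^7) = 454.4.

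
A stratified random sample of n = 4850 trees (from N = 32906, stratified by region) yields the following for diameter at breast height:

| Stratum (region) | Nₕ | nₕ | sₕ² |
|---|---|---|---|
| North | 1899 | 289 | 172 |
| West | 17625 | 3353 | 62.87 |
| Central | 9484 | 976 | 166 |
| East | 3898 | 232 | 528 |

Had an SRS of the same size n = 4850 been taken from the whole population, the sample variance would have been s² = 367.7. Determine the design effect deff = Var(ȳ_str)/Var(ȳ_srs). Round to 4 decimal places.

0.7541

Var(ȳ_str) = Σ Wₕ²(1−fₕ)sₕ²/nₕ with Wₕ = Nₕ/32906:
  North: (1899/32906)²·(1−289/1899)·172/289 = 0.0016804719
  West: (17625/32906)²·(1−3353/17625)·62.87/3353 = 0.0043558577
  Central: (9484/32906)²·(1−976/9484)·166/976 = 0.012674391
  East: (3898/32906)²·(1−232/3898)·528/232 = 0.030035167
  → Var(ȳ_str) = 0.048745888.
Var(ȳ_srs) = (1 − 4850/32906)·367.7/4850 = 0.064640179.
deff = 0.048745888 / 0.064640179 = 0.7541.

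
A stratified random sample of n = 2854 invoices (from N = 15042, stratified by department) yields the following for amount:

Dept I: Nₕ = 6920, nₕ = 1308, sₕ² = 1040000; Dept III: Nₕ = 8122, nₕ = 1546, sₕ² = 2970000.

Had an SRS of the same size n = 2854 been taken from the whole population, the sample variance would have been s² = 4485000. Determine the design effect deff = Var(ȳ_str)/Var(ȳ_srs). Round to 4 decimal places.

0.4633

Var(ȳ_str) = Σ Wₕ²(1−fₕ)sₕ²/nₕ with Wₕ = Nₕ/15042:
  Dept I: (6920/15042)²·(1−1308/6920)·1040000/1308 = 136.47031
  Dept III: (8122/15042)²·(1−1546/8122)·2970000/1546 = 453.48255
  → Var(ȳ_str) = 589.95286.
Var(ȳ_srs) = (1 − 2854/15042)·4485000/2854 = 1273.3135.
deff = 589.95286 / 1273.3135 = 0.4633.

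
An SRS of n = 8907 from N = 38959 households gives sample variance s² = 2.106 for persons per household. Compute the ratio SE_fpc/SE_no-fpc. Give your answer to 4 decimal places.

0.8783

f = n/N = 8907/38959 = 0.22862496.
SE_no-fpc = √(s²/n) = 0.015376711; SE_fpc = √((1−f)s²/n) = 0.013505052.
Ratio = √(1−f) = 0.87827959.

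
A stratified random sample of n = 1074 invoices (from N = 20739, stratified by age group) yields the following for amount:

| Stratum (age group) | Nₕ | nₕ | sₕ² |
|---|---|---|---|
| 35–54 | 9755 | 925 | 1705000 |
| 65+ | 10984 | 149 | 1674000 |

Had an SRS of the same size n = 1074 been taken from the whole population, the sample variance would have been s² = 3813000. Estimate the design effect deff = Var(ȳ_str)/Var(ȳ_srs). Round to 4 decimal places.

1.0331

Var(ȳ_str) = Σ Wₕ²(1−fₕ)sₕ²/nₕ with Wₕ = Nₕ/20739:
  35–54: (9755/20739)²·(1−925/9755)·1705000/925 = 369.14331
  65+: (10984/20739)²·(1−149/10984)·1674000/149 = 3108.73
  → Var(ȳ_str) = 3477.8733.
Var(ȳ_srs) = (1 − 1074/20739)·3813000/1074 = 3366.4228.
deff = 3477.8733 / 3366.4228 = 1.0331.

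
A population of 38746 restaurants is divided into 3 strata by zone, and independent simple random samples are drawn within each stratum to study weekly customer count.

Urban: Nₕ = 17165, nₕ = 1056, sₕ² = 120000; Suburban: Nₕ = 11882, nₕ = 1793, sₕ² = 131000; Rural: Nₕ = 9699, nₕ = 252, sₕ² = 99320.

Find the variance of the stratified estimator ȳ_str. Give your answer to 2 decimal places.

50.82

Var(ȳ_str) = Σₕ Wₕ²(1 − fₕ)sₕ²/nₕ with Wₕ = Nₕ/N, N = 38746.
Urban: Wₕ = 0.44301347; term = 0.44301347²·(1 − 0.06152054)·120000/1056 = 20.930325.
Suburban: Wₕ = 0.30666391; term = 0.30666391²·(1 − 0.15090052)·131000/1793 = 5.8341142.
Rural: Wₕ = 0.25032261; term = 0.25032261²·(1 − 0.02598206)·99320/252 = 24.054886.
Sum = 50.819325.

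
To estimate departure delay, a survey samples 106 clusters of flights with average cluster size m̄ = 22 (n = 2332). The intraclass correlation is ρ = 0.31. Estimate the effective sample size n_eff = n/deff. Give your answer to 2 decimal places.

deff = 1 + (22 − 1)·0.31 = 1 + 6.51 = 7.51.
n_eff = 2332 / 7.51 = 310.52.

310.52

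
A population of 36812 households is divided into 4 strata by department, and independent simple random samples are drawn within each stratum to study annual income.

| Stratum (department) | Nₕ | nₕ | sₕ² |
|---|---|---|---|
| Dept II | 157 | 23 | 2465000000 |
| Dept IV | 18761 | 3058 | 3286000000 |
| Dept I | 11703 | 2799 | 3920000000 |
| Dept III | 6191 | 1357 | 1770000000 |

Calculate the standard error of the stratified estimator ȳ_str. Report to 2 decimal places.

Var(ȳ_str) = Σₕ Wₕ²(1 − fₕ)sₕ²/nₕ with Wₕ = Nₕ/N, N = 36812.
Dept II: Wₕ = 0.00426491; term = 0.00426491²·(1 − 0.14649682)·2465000000/23 = 1663.8521.
Dept IV: Wₕ = 0.50964359; term = 0.50964359²·(1 − 0.16299771)·3286000000/3058 = 233609.16.
Dept I: Wₕ = 0.31791264; term = 0.31791264²·(1 − 0.23916944)·3920000000/2799 = 107692.81.
Dept III: Wₕ = 0.16817885; term = 0.16817885²·(1 − 0.21918915)·1770000000/1357 = 28805.939.
Sum = 371771.76.
SE = √(371771.76) = 609.73.

609.73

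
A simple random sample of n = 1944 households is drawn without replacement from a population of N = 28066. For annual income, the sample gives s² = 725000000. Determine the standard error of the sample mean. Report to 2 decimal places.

Under SRS without replacement, Var(ȳ) = (1 − f)·s²/n with f = n/N = 1944/28066 = 0.06926530.
Var(ȳ) = (1 − 0.06926530)·725000000/1944 = 0.93073470·372942.39 = 347110.42.
SE(ȳ) = √(347110.42) = 589.16.

589.16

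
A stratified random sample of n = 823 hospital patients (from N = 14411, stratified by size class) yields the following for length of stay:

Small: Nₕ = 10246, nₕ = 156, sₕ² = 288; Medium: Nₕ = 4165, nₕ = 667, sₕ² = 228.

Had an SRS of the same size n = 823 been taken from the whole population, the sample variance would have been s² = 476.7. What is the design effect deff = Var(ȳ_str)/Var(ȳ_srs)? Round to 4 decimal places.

1.7267

Var(ȳ_str) = Σ Wₕ²(1−fₕ)sₕ²/nₕ with Wₕ = Nₕ/14411:
  Small: (10246/14411)²·(1−156/10246)·288/156 = 0.91902044
  Medium: (4165/14411)²·(1−667/4165)·228/667 = 0.023980354
  → Var(ȳ_str) = 0.94300079.
Var(ȳ_srs) = (1 − 823/14411)·476.7/823 = 0.54614346.
deff = 0.94300079 / 0.54614346 = 1.7267.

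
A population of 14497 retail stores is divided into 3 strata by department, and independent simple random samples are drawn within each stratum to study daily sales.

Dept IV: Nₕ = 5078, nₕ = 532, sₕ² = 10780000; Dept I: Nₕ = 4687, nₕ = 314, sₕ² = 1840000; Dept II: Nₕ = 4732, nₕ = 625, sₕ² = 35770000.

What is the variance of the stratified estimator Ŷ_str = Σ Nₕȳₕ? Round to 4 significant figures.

Var(Ŷ_str) = Σₕ Nₕ²(1 − fₕ)sₕ²/nₕ.
Dept IV: 5078²·(1 − 532/5078)·10780000/532 = 4.6776665 × 10^11.
Dept I: 4687²·(1 − 314/4687)·1840000/314 = 1.2010542 × 10^11.
Dept II: 4732²·(1 − 625/4732)·35770000/625 = 1.1122652 × 10^12.
Sum = 1.7001373 × 10^12.

1.700 × 10^12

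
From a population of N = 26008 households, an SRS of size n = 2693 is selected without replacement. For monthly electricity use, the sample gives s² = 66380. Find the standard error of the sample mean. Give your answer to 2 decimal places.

Under SRS without replacement, Var(ȳ) = (1 − f)·s²/n with f = n/N = 2693/26008 = 0.10354506.
Var(ȳ) = (1 − 0.10354506)·66380/2693 = 0.89645494·24.64909 = 22.096799.
SE(ȳ) = √(22.096799) = 4.70.

4.70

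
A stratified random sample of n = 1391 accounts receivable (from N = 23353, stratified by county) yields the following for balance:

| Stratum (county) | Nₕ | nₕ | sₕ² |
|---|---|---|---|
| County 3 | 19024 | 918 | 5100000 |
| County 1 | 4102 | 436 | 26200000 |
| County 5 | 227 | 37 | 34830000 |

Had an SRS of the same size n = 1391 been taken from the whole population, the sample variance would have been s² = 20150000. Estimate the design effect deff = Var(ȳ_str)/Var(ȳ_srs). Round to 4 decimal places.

Var(ȳ_str) = Σ Wₕ²(1−fₕ)sₕ²/nₕ with Wₕ = Nₕ/23353:
  County 3: (19024/23353)²·(1−918/19024)·5100000/918 = 3508.8636
  County 1: (4102/23353)²·(1−436/4102)·26200000/436 = 1656.9811
  County 5: (227/23353)²·(1−37/227)·34830000/37 = 74.446768
  → Var(ȳ_str) = 5240.2915.
Var(ȳ_srs) = (1 − 1391/23353)·20150000/1391 = 13623.137.
deff = 5240.2915 / 13623.137 = 0.3847.

0.3847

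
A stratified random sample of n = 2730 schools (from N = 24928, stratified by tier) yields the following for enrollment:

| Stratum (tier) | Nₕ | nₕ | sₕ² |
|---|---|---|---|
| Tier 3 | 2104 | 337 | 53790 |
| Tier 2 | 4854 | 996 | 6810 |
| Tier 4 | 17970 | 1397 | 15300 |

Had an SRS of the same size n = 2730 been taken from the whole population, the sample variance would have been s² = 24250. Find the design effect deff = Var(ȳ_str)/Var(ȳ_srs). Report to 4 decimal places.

Var(ȳ_str) = Σ Wₕ²(1−fₕ)sₕ²/nₕ with Wₕ = Nₕ/24928:
  Tier 3: (2104/24928)²·(1−337/2104)·53790/337 = 0.95494653
  Tier 2: (4854/24928)²·(1−996/4854)·6810/996 = 0.20605108
  Tier 4: (17970/24928)²·(1−1397/17970)·15300/1397 = 5.2489128
  → Var(ȳ_str) = 6.4099104.
Var(ȳ_srs) = (1 − 2730/24928)·24250/2730 = 7.9099822.
deff = 6.4099104 / 7.9099822 = 0.8104.

0.8104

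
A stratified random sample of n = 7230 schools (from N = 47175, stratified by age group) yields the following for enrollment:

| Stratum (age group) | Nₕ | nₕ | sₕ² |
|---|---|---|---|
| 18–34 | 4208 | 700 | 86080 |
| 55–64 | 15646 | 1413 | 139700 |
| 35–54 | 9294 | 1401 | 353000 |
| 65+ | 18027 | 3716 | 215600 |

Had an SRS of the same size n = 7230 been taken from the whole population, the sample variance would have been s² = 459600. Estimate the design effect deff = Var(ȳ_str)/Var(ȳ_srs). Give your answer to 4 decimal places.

0.4782

Var(ȳ_str) = Σ Wₕ²(1−fₕ)sₕ²/nₕ with Wₕ = Nₕ/47175:
  18–34: (4208/47175)²·(1−700/4208)·86080/700 = 0.8156723
  55–64: (15646/47175)²·(1−1413/15646)·139700/1413 = 9.89305
  35–54: (9294/47175)²·(1−1401/9294)·353000/1401 = 8.3053421
  65+: (18027/47175)²·(1−3716/18027)·215600/3716 = 6.7257803
  → Var(ȳ_str) = 25.739845.
Var(ȳ_srs) = (1 − 7230/47175)·459600/7230 = 53.826016.
deff = 25.739845 / 53.826016 = 0.4782.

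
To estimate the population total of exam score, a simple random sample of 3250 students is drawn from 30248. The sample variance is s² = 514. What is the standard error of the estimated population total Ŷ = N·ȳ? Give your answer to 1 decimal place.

11364.6

Var(Ŷ) = N²·Var(ȳ) = N²·(1 − n/N)·s²/n.
f = 3250/30248 = 0.10744512; Var(ȳ) = 0.89255488·514/3250 = 0.14116099.
Var(Ŷ) = 30248² · 0.14116099 = 1.2915405 × 10^8.
SE(Ŷ) = √(1.2915405 × 10^8) = 11364.6.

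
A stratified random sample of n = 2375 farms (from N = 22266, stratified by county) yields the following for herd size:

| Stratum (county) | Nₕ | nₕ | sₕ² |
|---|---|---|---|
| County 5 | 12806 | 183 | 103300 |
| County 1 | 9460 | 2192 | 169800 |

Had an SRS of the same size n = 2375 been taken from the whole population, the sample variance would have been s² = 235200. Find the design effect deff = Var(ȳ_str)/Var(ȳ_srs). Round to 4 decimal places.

2.2019

Var(ȳ_str) = Σ Wₕ²(1−fₕ)sₕ²/nₕ with Wₕ = Nₕ/22266:
  County 5: (12806/22266)²·(1−183/12806)·103300/183 = 184.05215
  County 1: (9460/22266)²·(1−2192/9460)·169800/2192 = 10.742832
  → Var(ȳ_str) = 194.79498.
Var(ȳ_srs) = (1 − 2375/22266)·235200/2375 = 88.468388.
deff = 194.79498 / 88.468388 = 2.2019.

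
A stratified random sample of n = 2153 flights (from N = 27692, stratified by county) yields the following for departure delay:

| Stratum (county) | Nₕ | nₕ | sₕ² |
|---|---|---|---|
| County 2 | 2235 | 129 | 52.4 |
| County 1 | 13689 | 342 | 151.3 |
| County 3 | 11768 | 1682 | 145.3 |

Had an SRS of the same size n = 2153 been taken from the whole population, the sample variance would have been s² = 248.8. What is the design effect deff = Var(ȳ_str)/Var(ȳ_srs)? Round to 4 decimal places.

Var(ȳ_str) = Σ Wₕ²(1−fₕ)sₕ²/nₕ with Wₕ = Nₕ/27692:
  County 2: (2235/27692)²·(1−129/2235)·52.4/129 = 0.0024932672
  County 1: (13689/27692)²·(1−342/13689)·151.3/342 = 0.1054046
  County 3: (11768/27692)²·(1−1682/11768)·145.3/1682 = 0.013370652
  → Var(ȳ_str) = 0.12126852.
Var(ȳ_srs) = (1 − 2153/27692)·248.8/2153 = 0.10657514.
deff = 0.12126852 / 0.10657514 = 1.1379.

1.1379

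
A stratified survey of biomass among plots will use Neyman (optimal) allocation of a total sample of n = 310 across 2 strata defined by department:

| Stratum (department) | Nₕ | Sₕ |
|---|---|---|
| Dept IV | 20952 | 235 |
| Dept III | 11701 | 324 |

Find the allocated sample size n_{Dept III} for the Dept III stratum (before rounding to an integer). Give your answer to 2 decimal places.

134.86

Neyman allocation: nₕ = n·NₕSₕ / Σⱼ NⱼSⱼ.
Σ NⱼSⱼ = 20952·235 + 11701·324 = 8.714844 × 10^6.
n_{Dept III} = 310·11701·324 / (8.714844 × 10^6) = 134.86.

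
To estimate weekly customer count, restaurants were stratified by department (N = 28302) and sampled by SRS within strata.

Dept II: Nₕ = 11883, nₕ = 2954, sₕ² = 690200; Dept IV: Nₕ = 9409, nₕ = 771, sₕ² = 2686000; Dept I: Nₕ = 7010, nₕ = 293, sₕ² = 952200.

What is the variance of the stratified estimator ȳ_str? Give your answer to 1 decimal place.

575.5

Var(ȳ_str) = Σₕ Wₕ²(1 − fₕ)sₕ²/nₕ with Wₕ = Nₕ/N, N = 28302.
Dept II: Wₕ = 0.41986432; term = 0.41986432²·(1 − 0.24859042)·690200/2954 = 30.949891.
Dept IV: Wₕ = 0.33245000; term = 0.33245000²·(1 − 0.08194282)·2686000/771 = 353.48749.
Dept I: Wₕ = 0.24768568; term = 0.24768568²·(1 − 0.04179743)·952200/293 = 191.03796.
Sum = 575.47534.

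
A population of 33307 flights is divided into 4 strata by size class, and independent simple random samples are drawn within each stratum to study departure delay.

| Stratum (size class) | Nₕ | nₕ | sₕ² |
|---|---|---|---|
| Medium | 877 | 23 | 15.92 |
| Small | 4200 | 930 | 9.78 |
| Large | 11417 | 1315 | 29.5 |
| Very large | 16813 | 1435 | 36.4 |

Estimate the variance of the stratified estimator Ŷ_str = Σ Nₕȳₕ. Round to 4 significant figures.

9.809 × 10^6

Var(Ŷ_str) = Σₕ Nₕ²(1 − fₕ)sₕ²/nₕ.
Medium: 877²·(1 − 23/877)·15.92/23 = 518409.19.
Small: 4200²·(1 − 930/4200)·9.78/930 = 144428.52.
Large: 11417²·(1 − 1315/11417)·29.5/1315 = 2.5873527 × 10^6.
Very large: 16813²·(1 − 1435/16813)·36.4/1435 = 6.5583494 × 10^6.
Sum = 9.8085398 × 10^6.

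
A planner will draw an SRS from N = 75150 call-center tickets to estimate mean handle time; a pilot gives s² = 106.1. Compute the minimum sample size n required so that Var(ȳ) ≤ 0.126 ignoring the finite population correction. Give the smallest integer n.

843

Without fpc, n₀ = s²/D = 106.1/0.126 = 842.0635.
Rounding up, n = 843.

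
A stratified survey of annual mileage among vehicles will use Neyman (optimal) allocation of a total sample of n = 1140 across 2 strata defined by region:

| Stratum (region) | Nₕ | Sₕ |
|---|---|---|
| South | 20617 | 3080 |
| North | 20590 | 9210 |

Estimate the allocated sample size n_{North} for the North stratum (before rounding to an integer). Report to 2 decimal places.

854.02

Neyman allocation: nₕ = n·NₕSₕ / Σⱼ NⱼSⱼ.
Σ NⱼSⱼ = 20617·3080 + 20590·9210 = 2.5313426 × 10^8.
n_{North} = 1140·20590·9210 / (2.5313426 × 10^8) = 854.02.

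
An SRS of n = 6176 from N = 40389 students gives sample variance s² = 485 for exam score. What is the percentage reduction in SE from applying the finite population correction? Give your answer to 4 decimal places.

f = n/N = 6176/40389 = 0.15291292.
SE_no-fpc = √(s²/n) = 0.28023168; SE_fpc = √((1−f)s²/n) = 0.25791776.
Ratio = √(1−f) = 0.92037334. Reduction = 100·(1 − 0.92037334) = 7.9627%.

7.9627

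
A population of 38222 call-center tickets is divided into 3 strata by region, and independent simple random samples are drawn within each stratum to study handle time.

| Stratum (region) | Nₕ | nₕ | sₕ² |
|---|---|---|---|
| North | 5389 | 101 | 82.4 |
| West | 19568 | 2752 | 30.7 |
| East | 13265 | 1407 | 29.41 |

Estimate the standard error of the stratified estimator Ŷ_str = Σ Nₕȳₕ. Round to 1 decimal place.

Var(Ŷ_str) = Σₕ Nₕ²(1 − fₕ)sₕ²/nₕ.
North: 5389²·(1 − 101/5389)·82.4/101 = 2.3249064 × 10^7.
West: 19568²·(1 − 2752/19568)·30.7/2752 = 3.6707861 × 10^6.
East: 13265²·(1 − 1407/13265)·29.41/1407 = 3.2879078 × 10^6.
Sum = 3.0207758 × 10^7.
SE = √(3.0207758 × 10^7) = 5496.2.

5496.2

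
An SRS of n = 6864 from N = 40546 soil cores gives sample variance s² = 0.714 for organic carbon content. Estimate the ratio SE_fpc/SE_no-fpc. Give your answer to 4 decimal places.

0.9114

f = n/N = 6864/40546 = 0.16928920.
SE_no-fpc = √(s²/n) = 0.010199068; SE_fpc = √((1−f)s²/n) = 0.0092957706.
Ratio = √(1−f) = 0.91143338.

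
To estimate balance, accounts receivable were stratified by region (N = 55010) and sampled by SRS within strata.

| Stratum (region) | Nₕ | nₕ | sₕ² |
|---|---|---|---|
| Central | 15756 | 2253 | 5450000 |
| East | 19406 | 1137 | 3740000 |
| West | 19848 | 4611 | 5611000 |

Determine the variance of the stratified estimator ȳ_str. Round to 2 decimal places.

677.05

Var(ȳ_str) = Σₕ Wₕ²(1 − fₕ)sₕ²/nₕ with Wₕ = Nₕ/N, N = 55010.
Central: Wₕ = 0.28642065; term = 0.28642065²·(1 − 0.14299315)·5450000/2253 = 170.07021.
East: Wₕ = 0.35277222; term = 0.35277222²·(1 − 0.05859013)·3740000/1137 = 385.37066.
West: Wₕ = 0.36080713; term = 0.36080713²·(1 − 0.23231560)·5611000/4611 = 121.61246.
Sum = 677.05333.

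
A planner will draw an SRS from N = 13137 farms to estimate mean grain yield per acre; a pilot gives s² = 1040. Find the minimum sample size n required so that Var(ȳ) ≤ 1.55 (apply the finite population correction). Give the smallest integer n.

Without fpc, n₀ = s²/D = 1040/1.55 = 670.9677.
With fpc, (1 − n/N)·s²/n ≤ D requires n ≥ n₀/(1 + n₀/N) = 670.9677/(1 + 670.9677/13137) = 638.3635.
Rounding up, n = 639.

639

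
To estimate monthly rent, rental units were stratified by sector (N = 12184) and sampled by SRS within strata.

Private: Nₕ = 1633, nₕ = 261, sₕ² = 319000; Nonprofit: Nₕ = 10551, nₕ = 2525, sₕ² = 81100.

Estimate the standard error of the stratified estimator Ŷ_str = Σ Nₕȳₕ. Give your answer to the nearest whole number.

Var(Ŷ_str) = Σₕ Nₕ²(1 − fₕ)sₕ²/nₕ.
Private: 1633²·(1 − 261/1633)·319000/261 = 2.7383596 × 10^9.
Nonprofit: 10551²·(1 − 2525/10551)·81100/2525 = 2.7198957 × 10^9.
Sum = 5.4582553 × 10^9.
SE = √(5.4582553 × 10^9) = 73880.

73880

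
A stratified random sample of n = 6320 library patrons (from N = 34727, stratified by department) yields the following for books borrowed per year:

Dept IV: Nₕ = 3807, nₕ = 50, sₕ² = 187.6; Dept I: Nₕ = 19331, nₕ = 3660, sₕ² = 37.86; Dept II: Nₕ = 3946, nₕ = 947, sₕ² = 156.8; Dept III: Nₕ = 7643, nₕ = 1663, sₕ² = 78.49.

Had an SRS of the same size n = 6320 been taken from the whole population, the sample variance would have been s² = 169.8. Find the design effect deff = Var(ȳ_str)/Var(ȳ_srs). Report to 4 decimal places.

2.2983

Var(ȳ_str) = Σ Wₕ²(1−fₕ)sₕ²/nₕ with Wₕ = Nₕ/34727:
  Dept IV: (3807/34727)²·(1−50/3807)·187.6/50 = 0.044499217
  Dept I: (19331/34727)²·(1−3660/19331)·37.86/3660 = 0.0025984599
  Dept II: (3946/34727)²·(1−947/3946)·156.8/947 = 0.001624782
  Dept III: (7643/34727)²·(1−1663/7643)·78.49/1663 = 0.0017887621
  → Var(ȳ_str) = 0.050511221.
Var(ȳ_srs) = (1 − 6320/34727)·169.8/6320 = 0.021977521.
deff = 0.050511221 / 0.021977521 = 2.2983.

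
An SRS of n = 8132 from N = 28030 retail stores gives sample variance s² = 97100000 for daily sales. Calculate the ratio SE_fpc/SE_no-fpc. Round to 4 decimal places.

0.8425

f = n/N = 8132/28030 = 0.29011773.
SE_no-fpc = √(s²/n) = 109.27251; SE_fpc = √((1−f)s²/n) = 92.067022.
Ratio = √(1−f) = 0.84254511.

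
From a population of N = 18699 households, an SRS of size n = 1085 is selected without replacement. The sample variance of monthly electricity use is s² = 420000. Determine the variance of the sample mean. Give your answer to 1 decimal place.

364.6

Under SRS without replacement, Var(ȳ) = (1 − f)·s²/n with f = n/N = 1085/18699 = 0.05802449.
Var(ȳ) = (1 − 0.05802449)·420000/1085 = 0.94197551·387.09677 = 364.63568.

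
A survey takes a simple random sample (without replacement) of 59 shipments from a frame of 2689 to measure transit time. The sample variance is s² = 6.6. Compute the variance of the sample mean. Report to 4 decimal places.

0.1094

Under SRS without replacement, Var(ȳ) = (1 − f)·s²/n with f = n/N = 59/2689 = 0.02194124.
Var(ȳ) = (1 − 0.02194124)·6.6/59 = 0.97805876·0.11186441 = 0.10940996.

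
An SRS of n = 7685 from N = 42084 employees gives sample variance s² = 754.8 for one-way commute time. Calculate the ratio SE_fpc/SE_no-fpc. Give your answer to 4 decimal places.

f = n/N = 7685/42084 = 0.18261097.
SE_no-fpc = √(s²/n) = 0.3133964; SE_fpc = √((1−f)s²/n) = 0.28334034.
Ratio = √(1−f) = 0.90409570.

0.9041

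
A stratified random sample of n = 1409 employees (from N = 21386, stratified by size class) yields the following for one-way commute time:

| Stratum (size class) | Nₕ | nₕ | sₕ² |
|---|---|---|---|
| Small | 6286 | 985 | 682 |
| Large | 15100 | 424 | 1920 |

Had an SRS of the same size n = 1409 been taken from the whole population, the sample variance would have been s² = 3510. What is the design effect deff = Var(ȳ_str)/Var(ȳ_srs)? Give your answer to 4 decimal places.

Var(ȳ_str) = Σ Wₕ²(1−fₕ)sₕ²/nₕ with Wₕ = Nₕ/21386:
  Small: (6286/21386)²·(1−985/6286)·682/985 = 0.050445357
  Large: (15100/21386)²·(1−424/15100)·1920/424 = 2.1941226
  → Var(ȳ_str) = 2.244568.
Var(ȳ_srs) = (1 − 1409/21386)·3510/1409 = 2.3270024.
deff = 2.244568 / 2.3270024 = 0.9646.

0.9646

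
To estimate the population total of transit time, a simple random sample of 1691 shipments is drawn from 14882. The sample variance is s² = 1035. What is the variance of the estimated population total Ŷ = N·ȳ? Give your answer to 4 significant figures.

1.202 × 10^8

Var(Ŷ) = N²·Var(ȳ) = N²·(1 − n/N)·s²/n.
f = 1691/14882 = 0.11362720; Var(ȳ) = 0.88637280·1035/1691 = 0.54251676.
Var(Ŷ) = 14882² · 0.54251676 = 1.2015332 × 10^8.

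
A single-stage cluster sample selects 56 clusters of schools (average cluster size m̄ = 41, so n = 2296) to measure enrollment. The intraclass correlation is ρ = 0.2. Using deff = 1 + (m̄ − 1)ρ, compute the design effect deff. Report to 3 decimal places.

deff = 1 + (41 − 1)·0.2 = 1 + 8 = 9.

9.000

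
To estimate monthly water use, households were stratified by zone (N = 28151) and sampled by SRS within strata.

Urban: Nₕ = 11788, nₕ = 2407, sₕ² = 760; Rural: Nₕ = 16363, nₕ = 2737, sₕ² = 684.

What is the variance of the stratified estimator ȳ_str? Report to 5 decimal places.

0.11437

Var(ȳ_str) = Σₕ Wₕ²(1 − fₕ)sₕ²/nₕ with Wₕ = Nₕ/N, N = 28151.
Urban: Wₕ = 0.41874179; term = 0.41874179²·(1 − 0.20419070)·760/2407 = 0.044059454.
Rural: Wₕ = 0.58125821; term = 0.58125821²·(1 − 0.16726762)·684/2737 = 0.070311274.
Sum = 0.11437073.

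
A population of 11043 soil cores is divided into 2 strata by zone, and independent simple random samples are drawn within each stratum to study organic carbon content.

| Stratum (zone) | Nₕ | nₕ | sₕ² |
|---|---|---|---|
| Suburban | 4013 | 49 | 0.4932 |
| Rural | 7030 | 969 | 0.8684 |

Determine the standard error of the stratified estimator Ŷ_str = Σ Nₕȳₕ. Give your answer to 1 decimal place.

445.3

Var(Ŷ_str) = Σₕ Nₕ²(1 − fₕ)sₕ²/nₕ.
Suburban: 4013²·(1 − 49/4013)·0.4932/49 = 160114.18.
Rural: 7030²·(1 − 969/7030)·0.8684/969 = 38185.251.
Sum = 198299.43.
SE = √(198299.43) = 445.3.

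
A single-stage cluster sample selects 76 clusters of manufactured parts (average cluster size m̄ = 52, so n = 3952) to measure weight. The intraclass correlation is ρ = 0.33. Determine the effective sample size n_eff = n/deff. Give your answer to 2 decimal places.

221.65

deff = 1 + (52 − 1)·0.33 = 1 + 16.83 = 17.83.
n_eff = 3952 / 17.83 = 221.65.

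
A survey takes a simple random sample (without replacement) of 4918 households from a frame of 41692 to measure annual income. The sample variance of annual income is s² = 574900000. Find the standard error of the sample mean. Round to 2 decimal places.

Under SRS without replacement, Var(ȳ) = (1 − f)·s²/n with f = n/N = 4918/41692 = 0.11796028.
Var(ȳ) = (1 − 0.11796028)·574900000/4918 = 0.88203972·116897.11 = 103107.9.
SE(ȳ) = √(103107.9) = 321.10.

321.10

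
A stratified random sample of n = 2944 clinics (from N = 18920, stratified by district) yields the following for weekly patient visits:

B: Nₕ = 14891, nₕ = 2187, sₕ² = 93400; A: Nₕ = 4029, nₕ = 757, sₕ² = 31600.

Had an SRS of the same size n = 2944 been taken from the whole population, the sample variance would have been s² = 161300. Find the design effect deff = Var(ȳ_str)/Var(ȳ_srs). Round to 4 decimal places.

Var(ȳ_str) = Σ Wₕ²(1−fₕ)sₕ²/nₕ with Wₕ = Nₕ/18920:
  B: (14891/18920)²·(1−2187/14891)·93400/2187 = 22.569409
  A: (4029/18920)²·(1−757/4029)·31600/757 = 1.5373031
  → Var(ȳ_str) = 24.106712.
Var(ȳ_srs) = (1 − 2944/18920)·161300/2944 = 46.264032.
deff = 24.106712 / 46.264032 = 0.5211.

0.5211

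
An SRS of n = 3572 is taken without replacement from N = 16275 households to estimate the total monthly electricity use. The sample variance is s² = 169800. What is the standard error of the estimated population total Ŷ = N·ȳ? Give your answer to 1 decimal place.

99134.9

Var(Ŷ) = N²·Var(ȳ) = N²·(1 − n/N)·s²/n.
f = 3572/16275 = 0.21947773; Var(ȳ) = 0.78052227·169800/3572 = 37.103214.
Var(Ŷ) = 16275² · 37.103214 = 9.827737 × 10^9.
SE(Ŷ) = √(9.827737 × 10^9) = 99134.9.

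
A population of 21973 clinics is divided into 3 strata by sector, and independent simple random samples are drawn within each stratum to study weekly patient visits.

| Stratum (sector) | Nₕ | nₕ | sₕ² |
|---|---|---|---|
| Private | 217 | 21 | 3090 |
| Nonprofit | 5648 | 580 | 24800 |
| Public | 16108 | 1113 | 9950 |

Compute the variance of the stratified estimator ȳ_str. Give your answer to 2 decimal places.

Var(ȳ_str) = Σₕ Wₕ²(1 − fₕ)sₕ²/nₕ with Wₕ = Nₕ/N, N = 21973.
Private: Wₕ = 0.00987576; term = 0.00987576²·(1 − 0.09677419)·3090/21 = 0.012962127.
Nonprofit: Wₕ = 0.25704273; term = 0.25704273²·(1 − 0.10269122)·24800/580 = 2.5349901.
Public: Wₕ = 0.73308151; term = 0.73308151²·(1 − 0.06909610)·9950/1113 = 4.4723656.
Sum = 7.0203178.

7.02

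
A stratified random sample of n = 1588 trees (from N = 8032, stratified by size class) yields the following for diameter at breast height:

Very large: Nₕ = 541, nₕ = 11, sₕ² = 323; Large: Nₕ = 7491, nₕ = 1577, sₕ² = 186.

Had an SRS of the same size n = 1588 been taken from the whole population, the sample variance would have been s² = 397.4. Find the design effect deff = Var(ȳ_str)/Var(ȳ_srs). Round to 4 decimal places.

Var(ȳ_str) = Σ Wₕ²(1−fₕ)sₕ²/nₕ with Wₕ = Nₕ/8032:
  Very large: (541/8032)²·(1−11/541)·323/11 = 0.13050753
  Large: (7491/8032)²·(1−1577/7491)·186/1577 = 0.080994396
  → Var(ȳ_str) = 0.21150193.
Var(ȳ_srs) = (1 − 1588/8032)·397.4/1588 = 0.2007748.
deff = 0.21150193 / 0.2007748 = 1.0534.

1.0534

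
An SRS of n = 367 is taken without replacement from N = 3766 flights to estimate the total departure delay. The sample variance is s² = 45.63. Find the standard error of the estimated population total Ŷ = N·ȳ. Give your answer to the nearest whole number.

1262

Var(Ŷ) = N²·Var(ȳ) = N²·(1 − n/N)·s²/n.
f = 367/3766 = 0.09745088; Var(ȳ) = 0.90254912·45.63/367 = 0.11221612.
Var(Ŷ) = 3766² · 0.11221612 = 1.5915338 × 10^6.
SE(Ŷ) = √(1.5915338 × 10^6) = 1262.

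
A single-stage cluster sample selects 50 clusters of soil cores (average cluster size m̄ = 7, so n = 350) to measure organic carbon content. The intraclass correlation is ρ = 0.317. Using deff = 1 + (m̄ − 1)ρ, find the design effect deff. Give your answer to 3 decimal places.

deff = 1 + (7 − 1)·0.317 = 1 + 1.902 = 2.902.

2.902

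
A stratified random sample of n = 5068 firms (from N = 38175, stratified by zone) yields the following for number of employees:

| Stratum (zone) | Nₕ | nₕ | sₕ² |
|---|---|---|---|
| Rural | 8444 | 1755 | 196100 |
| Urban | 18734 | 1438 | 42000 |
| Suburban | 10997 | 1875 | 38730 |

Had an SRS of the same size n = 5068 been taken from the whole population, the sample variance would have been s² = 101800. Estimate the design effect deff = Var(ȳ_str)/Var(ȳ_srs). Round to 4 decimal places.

Var(ȳ_str) = Σ Wₕ²(1−fₕ)sₕ²/nₕ with Wₕ = Nₕ/38175:
  Rural: (8444/38175)²·(1−1755/8444)·196100/1755 = 4.3306372
  Urban: (18734/38175)²·(1−1438/18734)·42000/1438 = 6.4939435
  Suburban: (10997/38175)²·(1−1875/10997)·38730/1875 = 1.4218456
  → Var(ȳ_str) = 12.246426.
Var(ȳ_srs) = (1 − 5068/38175)·101800/5068 = 17.420153.
deff = 12.246426 / 17.420153 = 0.7030.

0.7030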